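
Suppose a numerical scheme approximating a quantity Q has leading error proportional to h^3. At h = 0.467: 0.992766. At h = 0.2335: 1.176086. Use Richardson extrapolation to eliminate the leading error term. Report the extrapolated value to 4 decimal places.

1.2023

The leading error scales as h^3; refining by a factor of 2 reduces it by 2^3 = 8.
Extrapolated value = (8·A(h/2) − A(h)) / (8 − 1)
= (8·1.176086 − 0.992766) / 7
= 8.415922 / 7 = 1.202275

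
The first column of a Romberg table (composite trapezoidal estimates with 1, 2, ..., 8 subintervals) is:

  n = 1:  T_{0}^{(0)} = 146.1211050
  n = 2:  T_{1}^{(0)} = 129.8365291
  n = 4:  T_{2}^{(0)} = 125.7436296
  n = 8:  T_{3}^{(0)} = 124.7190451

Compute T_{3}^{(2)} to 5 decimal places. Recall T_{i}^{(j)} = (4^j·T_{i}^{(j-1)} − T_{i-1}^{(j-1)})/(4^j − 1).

124.37740

Richardson extrapolation on the trapezoidal column (denominator 4−1=3):
T_{2}^{(1)} = (4·125.7436296 − 129.8365291) / 3 = 124.3793298
T_{3}^{(1)} = (4·124.7190451 − 125.7436296) / 3 = 124.3775169
T_{3}^{(2)} = 124.3775169 + (124.3775169 − 124.3793298)/15 = 124.3773960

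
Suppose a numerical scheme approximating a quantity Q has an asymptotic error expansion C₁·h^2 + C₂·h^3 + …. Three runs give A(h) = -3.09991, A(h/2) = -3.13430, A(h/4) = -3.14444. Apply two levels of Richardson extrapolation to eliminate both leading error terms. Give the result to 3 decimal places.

First eliminate the h^2 term (factor 2^2 = 4):
  B₁ = (4·(-3.13430) − (-3.09991))/3 = -3.14576
  B₂ = (4·(-3.14444) − (-3.13430))/3 = -3.14782
Then eliminate the h^3 term (factor 2^3 = 8):
  (8·(-3.14782) − (-3.14576))/7 = -3.14811

-3.148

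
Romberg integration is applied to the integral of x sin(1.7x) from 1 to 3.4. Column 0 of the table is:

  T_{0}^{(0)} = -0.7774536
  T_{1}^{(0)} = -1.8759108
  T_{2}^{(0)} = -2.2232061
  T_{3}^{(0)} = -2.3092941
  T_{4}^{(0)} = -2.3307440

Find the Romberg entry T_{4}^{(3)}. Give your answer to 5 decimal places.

T_{2}^{(1)} = (4·(-2.2232061) − (-1.8759108)) / 3 = -2.3389712
T_{3}^{(1)} = -2.3092941 + (-2.3092941 − (-2.2232061))/3 = -2.3379901
T_{4}^{(1)} = -2.3307440 + (-2.3307440 − (-2.3092941))/3 = -2.3378940
T_{3}^{(2)} = -2.3379901 + (-2.3379901 − (-2.3389712))/15 = -2.3379247
T_{4}^{(2)} = (16·(-2.3378940) − (-2.3379901)) / 15 = -2.3378876
T_{4}^{(3)} = (64·(-2.3378876) − (-2.3379247)) / 63 = -2.3378870

-2.33789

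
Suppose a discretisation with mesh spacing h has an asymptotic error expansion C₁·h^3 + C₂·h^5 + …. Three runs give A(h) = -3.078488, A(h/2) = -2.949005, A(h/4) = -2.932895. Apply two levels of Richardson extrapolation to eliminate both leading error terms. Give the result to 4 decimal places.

First eliminate the h^3 term (factor 2^3 = 8):
  B₁ = (8·(-2.949005) − (-3.078488))/7 = -2.930507
  B₂ = (8·(-2.932895) − (-2.949005))/7 = -2.930594
Then eliminate the h^5 term (factor 2^5 = 32):
  (32·(-2.930594) − (-2.930507))/31 = -2.930597

-2.9306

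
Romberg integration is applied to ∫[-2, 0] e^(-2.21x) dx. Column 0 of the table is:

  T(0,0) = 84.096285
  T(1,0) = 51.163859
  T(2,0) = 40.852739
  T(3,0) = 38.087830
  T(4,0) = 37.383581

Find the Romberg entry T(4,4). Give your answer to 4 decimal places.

T(1,1) = 51.163859 + (51.163859 − 84.096285)/3 = 40.186384
T(2,1) = (4·40.852739 − 51.163859) / 3 = 37.415699
T(3,1) = (4·38.087830 − 40.852739) / 3 = 37.166194
T(4,1) = 37.383581 + (37.383581 − 38.087830)/3 = 37.148831
T(2,2) = (16·37.415699 − 40.186384) / 15 = 37.230987
T(3,2) = (16·37.166194 − 37.415699) / 15 = 37.149560
T(4,2) = (16·37.148831 − 37.166194) / 15 = 37.147673
T(3,3) = (64·37.149560 − 37.230987) / 63 = 37.148268
T(4,3) = 37.147673 + (37.147673 − 37.149560)/63 = 37.147643
T(4,4) = 37.147643 + (37.147643 − 37.148268)/255 = 37.147641

37.1476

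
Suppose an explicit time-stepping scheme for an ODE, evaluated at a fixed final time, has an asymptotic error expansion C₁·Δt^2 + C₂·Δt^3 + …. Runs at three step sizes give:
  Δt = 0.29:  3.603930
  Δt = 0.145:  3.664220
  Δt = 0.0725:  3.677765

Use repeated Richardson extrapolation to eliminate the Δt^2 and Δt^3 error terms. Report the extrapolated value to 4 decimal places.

3.6820

First eliminate the Δt^2 term (factor 2^2 = 4):
  B₁ = (4·3.664220 − 3.603930)/3 = 3.684317
  B₂ = (4·3.677765 − 3.664220)/3 = 3.682280
Then eliminate the Δt^3 term (factor 2^3 = 8):
  (8·3.682280 − 3.684317)/7 = 3.681989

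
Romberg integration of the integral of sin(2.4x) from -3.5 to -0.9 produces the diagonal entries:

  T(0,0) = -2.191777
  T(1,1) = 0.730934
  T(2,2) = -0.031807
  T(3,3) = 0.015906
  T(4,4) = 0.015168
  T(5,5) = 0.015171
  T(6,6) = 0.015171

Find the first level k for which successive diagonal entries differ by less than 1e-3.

k = 4

|T(1,1) − T(0,0)| = 2.922711 ≥ 1e-3
|T(2,2) − T(1,1)| = 0.762741 ≥ 1e-3
|T(3,3) − T(2,2)| = 0.047713 ≥ 1e-3
|T(4,4) − T(3,3)| = 0.000738 < 1e-3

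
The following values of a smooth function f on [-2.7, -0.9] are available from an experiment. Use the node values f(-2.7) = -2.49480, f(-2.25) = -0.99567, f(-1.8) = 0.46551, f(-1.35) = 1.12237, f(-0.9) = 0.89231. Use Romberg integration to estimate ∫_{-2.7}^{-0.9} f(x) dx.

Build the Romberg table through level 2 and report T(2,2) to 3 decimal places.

T(0,0) (trapezoid, 1 panel, h=1.8000): -1.44224
T(1,0) (trapezoid, 2 panels, h=0.9000): -0.30216
T(2,0) (trapezoid, 4 panels, h=0.4500): -0.09407
T(1,1) = -0.30216 + (-0.30216 − (-1.44224))/3 = 0.07787
T(2,1) = -0.09407 + (-0.09407 − (-0.30216))/3 = -0.02471
T(2,2) = -0.02471 + (-0.02471 − 0.07787)/15 = -0.03155

-0.032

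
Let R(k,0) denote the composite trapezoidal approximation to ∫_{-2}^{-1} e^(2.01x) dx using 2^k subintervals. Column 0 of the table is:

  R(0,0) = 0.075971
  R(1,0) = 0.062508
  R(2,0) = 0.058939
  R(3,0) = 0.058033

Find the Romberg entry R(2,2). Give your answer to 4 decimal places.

0.0577

Richardson extrapolation on the trapezoidal column (denominator 4−1=3):
R(1,1) = 0.062508 + (0.062508 − 0.075971)/3 = 0.058020
R(2,1) = (4·0.058939 − 0.062508) / 3 = 0.057749
R(2,2) = 0.057749 + (0.057749 − 0.058020)/15 = 0.057731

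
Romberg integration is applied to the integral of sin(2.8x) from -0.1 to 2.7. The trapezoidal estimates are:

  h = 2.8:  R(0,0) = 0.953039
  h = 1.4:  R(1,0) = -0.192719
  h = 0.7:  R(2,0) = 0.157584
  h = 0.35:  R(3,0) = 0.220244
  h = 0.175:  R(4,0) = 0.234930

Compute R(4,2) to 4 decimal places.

Richardson extrapolation on the trapezoidal column (denominator 4−1=3):
R(3,1) = (4·0.220244 − 0.157584) / 3 = 0.241131
R(4,1) = 0.234930 + (0.234930 − 0.220244)/3 = 0.239825
R(4,2) = (16·0.239825 − 0.241131) / 15 = 0.239738

0.2397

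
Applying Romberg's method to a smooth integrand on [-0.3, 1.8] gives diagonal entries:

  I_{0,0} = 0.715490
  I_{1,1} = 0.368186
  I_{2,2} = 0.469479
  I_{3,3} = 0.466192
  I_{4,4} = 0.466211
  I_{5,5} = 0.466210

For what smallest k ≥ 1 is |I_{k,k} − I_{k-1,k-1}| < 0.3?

|I_{1,1} − I_{0,0}| = 0.347304 ≥ 0.3
|I_{2,2} − I_{1,1}| = 0.101293 < 0.3

k = 2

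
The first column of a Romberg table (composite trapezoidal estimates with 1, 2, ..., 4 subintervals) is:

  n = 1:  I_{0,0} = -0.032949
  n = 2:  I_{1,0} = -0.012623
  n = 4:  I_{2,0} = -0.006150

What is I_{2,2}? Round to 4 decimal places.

-0.0039

I_{1,1} = (4·(-0.012623) − (-0.032949)) / 3 = -0.005848
I_{2,1} = (4·(-0.006150) − (-0.012623)) / 3 = -0.003992
I_{2,2} = (16·(-0.003992) − (-0.005848)) / 15 = -0.003868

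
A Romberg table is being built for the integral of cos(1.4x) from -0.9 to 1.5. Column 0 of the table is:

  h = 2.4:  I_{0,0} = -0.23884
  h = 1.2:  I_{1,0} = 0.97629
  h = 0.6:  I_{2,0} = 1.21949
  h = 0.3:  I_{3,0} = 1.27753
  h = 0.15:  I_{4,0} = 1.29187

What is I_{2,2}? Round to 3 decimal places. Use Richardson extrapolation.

1.295

I_{1,1} = 0.97629 + (0.97629 − (-0.23884))/3 = 1.38133
I_{2,1} = 1.21949 + (1.21949 − 0.97629)/3 = 1.30056
I_{2,2} = (16·1.30056 − 1.38133) / 15 = 1.29518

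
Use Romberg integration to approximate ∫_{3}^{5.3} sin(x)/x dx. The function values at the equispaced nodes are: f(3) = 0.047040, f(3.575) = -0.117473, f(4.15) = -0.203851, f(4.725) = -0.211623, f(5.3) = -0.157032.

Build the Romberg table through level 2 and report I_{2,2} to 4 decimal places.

I_{0,0} (trapezoid, 1 panel, h=2.3000): -0.126491
I_{1,0} (trapezoid, 2 panels, h=1.1500): -0.297674
I_{2,0} (trapezoid, 4 panels, h=0.5750): -0.338067
I_{1,1} = -0.297674 + (-0.297674 − (-0.126491))/3 = -0.354735
I_{2,1} = -0.338067 + (-0.338067 − (-0.297674))/3 = -0.351531
I_{2,2} = -0.351531 + (-0.351531 − (-0.354735))/15 = -0.351317

-0.3513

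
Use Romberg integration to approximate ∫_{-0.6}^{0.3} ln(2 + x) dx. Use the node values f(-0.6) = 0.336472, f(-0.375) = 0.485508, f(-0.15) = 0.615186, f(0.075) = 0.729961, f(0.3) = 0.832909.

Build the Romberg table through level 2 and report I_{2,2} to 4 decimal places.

I_{0,0} (trapezoid, 1 panel, h=0.9000): 0.526221
I_{1,0} (trapezoid, 2 panels, h=0.4500): 0.539944
I_{2,0} (trapezoid, 4 panels, h=0.2250): 0.543453
I_{1,1} = 0.539944 + (0.539944 − 0.526221)/3 = 0.544518
I_{2,1} = 0.543453 + (0.543453 − 0.539944)/3 = 0.544623
I_{2,2} = 0.544623 + (0.544623 − 0.544518)/15 = 0.544630

0.5446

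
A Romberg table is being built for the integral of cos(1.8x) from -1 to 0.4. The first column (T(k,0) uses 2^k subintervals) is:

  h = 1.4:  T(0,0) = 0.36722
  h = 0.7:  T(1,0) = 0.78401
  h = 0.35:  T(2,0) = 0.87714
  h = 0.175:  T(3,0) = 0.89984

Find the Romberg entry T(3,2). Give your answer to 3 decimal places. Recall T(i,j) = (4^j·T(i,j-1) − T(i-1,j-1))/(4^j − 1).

Richardson extrapolation on the trapezoidal column (denominator 4−1=3):
T(2,1) = 0.87714 + (0.87714 − 0.78401)/3 = 0.90818
T(3,1) = 0.89984 + (0.89984 − 0.87714)/3 = 0.90741
T(3,2) = (16·0.90741 − 0.90818) / 15 = 0.90736
(Column j=1 coincides with Simpson's rule on the same nodes.)

0.907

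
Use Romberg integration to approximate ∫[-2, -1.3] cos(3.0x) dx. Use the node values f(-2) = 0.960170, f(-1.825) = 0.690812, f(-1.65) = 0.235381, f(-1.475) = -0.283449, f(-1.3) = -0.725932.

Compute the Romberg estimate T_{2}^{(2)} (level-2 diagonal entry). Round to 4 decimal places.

0.1361

T_{0}^{(0)} (trapezoid, 1 panel, h=0.7000): 0.081983
T_{1}^{(0)} (trapezoid, 2 panels, h=0.3500): 0.123375
T_{2}^{(0)} (trapezoid, 4 panels, h=0.1750): 0.132976
T_{1}^{(1)} = 0.123375 + (0.123375 − 0.081983)/3 = 0.137172
T_{2}^{(1)} = 0.132976 + (0.132976 − 0.123375)/3 = 0.136176
T_{2}^{(2)} = 0.136176 + (0.136176 − 0.137172)/15 = 0.136110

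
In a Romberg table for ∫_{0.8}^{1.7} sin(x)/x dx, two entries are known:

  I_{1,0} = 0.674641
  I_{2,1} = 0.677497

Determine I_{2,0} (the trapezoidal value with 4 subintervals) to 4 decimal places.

0.6768

From I_{2,1} = (4·I_{2,0} − I_{1,0})/3, solve for I_{2,0}:
4·I_{2,0} = 3·0.677497 + 0.674641 = 2.707132
I_{2,0} = 0.676783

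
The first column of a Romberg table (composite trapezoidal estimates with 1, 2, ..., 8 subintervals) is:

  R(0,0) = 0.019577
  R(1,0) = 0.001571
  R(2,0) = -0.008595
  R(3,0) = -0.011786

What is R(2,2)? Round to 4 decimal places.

-0.0125

R(1,1) = 0.001571 + (0.001571 − 0.019577)/3 = -0.004431
R(2,1) = -0.008595 + (-0.008595 − 0.001571)/3 = -0.011984
R(2,2) = -0.011984 + (-0.011984 − (-0.004431))/15 = -0.012488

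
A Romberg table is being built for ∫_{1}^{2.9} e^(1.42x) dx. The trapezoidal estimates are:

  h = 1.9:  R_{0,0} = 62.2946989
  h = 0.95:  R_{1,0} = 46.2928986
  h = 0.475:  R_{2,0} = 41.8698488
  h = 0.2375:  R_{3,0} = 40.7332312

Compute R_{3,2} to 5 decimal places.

40.35162

Richardson extrapolation on the trapezoidal column (denominator 4−1=3):
R_{2,1} = (4·41.8698488 − 46.2928986) / 3 = 40.3954989
R_{3,1} = (4·40.7332312 − 41.8698488) / 3 = 40.3543587
R_{3,2} = (16·40.3543587 − 40.3954989) / 15 = 40.3516160
(Column j=1 coincides with Simpson's rule on the same nodes.)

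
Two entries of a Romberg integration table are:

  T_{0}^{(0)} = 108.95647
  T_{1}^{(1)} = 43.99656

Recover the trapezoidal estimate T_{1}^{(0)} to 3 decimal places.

60.237

From T_{1}^{(1)} = (4·T_{1}^{(0)} − T_{0}^{(0)})/3, solve for T_{1}^{(0)}:
4·T_{1}^{(0)} = 3·43.99656 + 108.95647 = 240.94615
T_{1}^{(0)} = 60.23654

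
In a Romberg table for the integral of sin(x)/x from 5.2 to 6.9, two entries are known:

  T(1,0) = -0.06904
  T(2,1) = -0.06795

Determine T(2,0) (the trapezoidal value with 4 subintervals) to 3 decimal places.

From T(2,1) = (4·T(2,0) − T(1,0))/3, solve for T(2,0):
4·T(2,0) = 3·(-0.06795) + (-0.06904) = -0.27289
T(2,0) = -0.06822

-0.068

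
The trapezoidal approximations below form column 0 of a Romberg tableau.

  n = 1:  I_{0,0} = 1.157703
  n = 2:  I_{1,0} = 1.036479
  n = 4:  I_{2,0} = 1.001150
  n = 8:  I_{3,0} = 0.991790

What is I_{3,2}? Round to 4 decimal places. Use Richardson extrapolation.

I_{2,1} = (4·1.001150 − 1.036479) / 3 = 0.989374
I_{3,1} = (4·0.991790 − 1.001150) / 3 = 0.988670
I_{3,2} = (16·0.988670 − 0.989374) / 15 = 0.988623

0.9886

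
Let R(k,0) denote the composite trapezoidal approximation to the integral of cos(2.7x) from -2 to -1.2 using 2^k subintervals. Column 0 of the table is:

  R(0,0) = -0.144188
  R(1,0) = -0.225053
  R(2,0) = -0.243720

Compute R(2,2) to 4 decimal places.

-0.2498

Richardson extrapolation on the trapezoidal column (denominator 4−1=3):
R(1,1) = -0.225053 + (-0.225053 − (-0.144188))/3 = -0.252008
R(2,1) = -0.243720 + (-0.243720 − (-0.225053))/3 = -0.249942
R(2,2) = -0.249942 + (-0.249942 − (-0.252008))/15 = -0.249804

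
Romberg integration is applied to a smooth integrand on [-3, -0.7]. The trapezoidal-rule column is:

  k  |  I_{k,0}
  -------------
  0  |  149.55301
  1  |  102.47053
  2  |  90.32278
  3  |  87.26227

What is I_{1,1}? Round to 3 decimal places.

I_{1,1} = (4·102.47053 − 149.55301) / 3 = 86.77637
(Column j=1 coincides with Simpson's rule on the same nodes.)

86.776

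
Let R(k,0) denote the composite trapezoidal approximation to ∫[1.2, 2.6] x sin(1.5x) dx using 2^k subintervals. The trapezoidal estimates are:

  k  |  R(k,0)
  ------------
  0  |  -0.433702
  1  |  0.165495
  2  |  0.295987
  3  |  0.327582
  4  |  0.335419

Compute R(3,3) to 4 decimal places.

Richardson extrapolation on the trapezoidal column (denominator 4−1=3):
R(1,1) = 0.165495 + (0.165495 − (-0.433702))/3 = 0.365227
R(2,1) = 0.295987 + (0.295987 − 0.165495)/3 = 0.339484
R(3,1) = (4·0.327582 − 0.295987) / 3 = 0.338114
R(2,2) = (16·0.339484 − 0.365227) / 15 = 0.337768
R(3,2) = (16·0.338114 − 0.339484) / 15 = 0.338023
R(3,3) = 0.338023 + (0.338023 − 0.337768)/63 = 0.338027

0.3380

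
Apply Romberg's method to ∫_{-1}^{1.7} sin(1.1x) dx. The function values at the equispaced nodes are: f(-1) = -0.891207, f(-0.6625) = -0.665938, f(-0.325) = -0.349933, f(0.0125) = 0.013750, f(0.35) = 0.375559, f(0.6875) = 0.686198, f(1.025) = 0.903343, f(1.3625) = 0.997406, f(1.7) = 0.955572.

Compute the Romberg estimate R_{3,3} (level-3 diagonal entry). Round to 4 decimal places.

R_{0,0} (trapezoid, 1 panel, h=2.7000): 0.086893
R_{1,0} (trapezoid, 2 panels, h=1.3500): 0.550451
R_{2,0} (trapezoid, 4 panels, h=0.6750): 0.648777
R_{3,0} (trapezoid, 8 panels, h=0.3375): 0.672492
R_{1,1} = 0.550451 + (0.550451 − 0.086893)/3 = 0.704970
R_{2,1} = 0.648777 + (0.648777 − 0.550451)/3 = 0.681552
R_{3,1} = 0.672492 + (0.672492 − 0.648777)/3 = 0.680397
R_{2,2} = 0.681552 + (0.681552 − 0.704970)/15 = 0.679991
R_{3,2} = 0.680397 + (0.680397 − 0.681552)/15 = 0.680320
R_{3,3} = 0.680320 + (0.680320 − 0.679991)/63 = 0.680325

0.6803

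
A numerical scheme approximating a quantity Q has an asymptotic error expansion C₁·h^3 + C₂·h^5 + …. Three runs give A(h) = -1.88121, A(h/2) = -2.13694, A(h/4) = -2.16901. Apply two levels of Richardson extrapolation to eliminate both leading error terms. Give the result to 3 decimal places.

-2.174

First eliminate the h^3 term (factor 2^3 = 8):
  B₁ = (8·(-2.13694) − (-1.88121))/7 = -2.17347
  B₂ = (8·(-2.16901) − (-2.13694))/7 = -2.17359
Then eliminate the h^5 term (factor 2^5 = 32):
  (32·(-2.17359) − (-2.17347))/31 = -2.17359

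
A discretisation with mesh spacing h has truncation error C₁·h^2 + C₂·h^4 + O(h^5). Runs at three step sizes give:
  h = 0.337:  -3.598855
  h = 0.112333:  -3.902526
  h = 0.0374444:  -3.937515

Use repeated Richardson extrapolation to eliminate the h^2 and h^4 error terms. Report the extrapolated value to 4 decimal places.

-3.9419

First eliminate the h^2 term (factor 3^2 = 9):
  B₁ = (9·(-3.902526) − (-3.598855))/8 = -3.940485
  B₂ = (9·(-3.937515) − (-3.902526))/8 = -3.941889
Then eliminate the h^4 term (factor 3^4 = 81):
  (81·(-3.941889) − (-3.940485))/80 = -3.941907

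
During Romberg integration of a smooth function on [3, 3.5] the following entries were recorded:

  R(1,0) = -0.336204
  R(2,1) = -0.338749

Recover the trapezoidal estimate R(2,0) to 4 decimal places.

-0.3381

From R(2,1) = (4·R(2,0) − R(1,0))/3, solve for R(2,0):
4·R(2,0) = 3·(-0.338749) + (-0.336204) = -1.352451
R(2,0) = -0.338113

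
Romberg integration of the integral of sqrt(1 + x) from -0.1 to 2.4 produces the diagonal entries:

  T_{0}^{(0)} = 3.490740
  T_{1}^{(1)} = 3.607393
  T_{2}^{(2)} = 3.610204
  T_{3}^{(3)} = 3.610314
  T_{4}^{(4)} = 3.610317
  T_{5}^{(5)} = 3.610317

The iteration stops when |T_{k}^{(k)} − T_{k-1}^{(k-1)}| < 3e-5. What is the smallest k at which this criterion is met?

|T_{1}^{(1)} − T_{0}^{(0)}| = 0.116653 ≥ 3e-5
|T_{2}^{(2)} − T_{1}^{(1)}| = 0.002811 ≥ 3e-5
|T_{3}^{(3)} − T_{2}^{(2)}| = 0.000110 ≥ 3e-5
|T_{4}^{(4)} − T_{3}^{(3)}| = 0.000003 < 3e-5

k = 4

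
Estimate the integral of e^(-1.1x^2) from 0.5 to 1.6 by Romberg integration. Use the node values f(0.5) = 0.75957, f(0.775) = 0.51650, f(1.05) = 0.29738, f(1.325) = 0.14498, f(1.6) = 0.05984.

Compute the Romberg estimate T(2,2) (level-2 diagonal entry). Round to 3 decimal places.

0.372

T(0,0) (trapezoid, 1 panel, h=1.1000): 0.45068
T(1,0) (trapezoid, 2 panels, h=0.5500): 0.38890
T(2,0) (trapezoid, 4 panels, h=0.2750): 0.37636
T(1,1) = 0.38890 + (0.38890 − 0.45068)/3 = 0.36831
T(2,1) = 0.37636 + (0.37636 − 0.38890)/3 = 0.37218
T(2,2) = 0.37218 + (0.37218 − 0.36831)/15 = 0.37244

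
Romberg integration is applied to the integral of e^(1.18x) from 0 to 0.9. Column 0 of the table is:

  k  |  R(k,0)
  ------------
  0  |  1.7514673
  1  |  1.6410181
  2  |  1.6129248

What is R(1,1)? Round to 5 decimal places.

1.60420

Richardson extrapolation on the trapezoidal column (denominator 4−1=3):
R(1,1) = 1.6410181 + (1.6410181 − 1.7514673)/3 = 1.6042017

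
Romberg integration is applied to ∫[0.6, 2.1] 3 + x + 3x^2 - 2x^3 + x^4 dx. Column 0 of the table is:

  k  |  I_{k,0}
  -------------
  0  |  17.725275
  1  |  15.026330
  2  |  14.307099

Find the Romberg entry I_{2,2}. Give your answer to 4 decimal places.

I_{1,1} = (4·15.026330 − 17.725275) / 3 = 14.126682
I_{2,1} = 14.307099 + (14.307099 − 15.026330)/3 = 14.067355
I_{2,2} = 14.067355 + (14.067355 − 14.126682)/15 = 14.063400

14.0634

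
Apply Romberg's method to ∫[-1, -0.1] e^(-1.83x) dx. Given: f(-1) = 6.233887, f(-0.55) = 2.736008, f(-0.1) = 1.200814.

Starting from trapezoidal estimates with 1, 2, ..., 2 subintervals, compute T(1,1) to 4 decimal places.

T(0,0) (trapezoid, 1 panel, h=0.9000): 3.345615
T(1,0) (trapezoid, 2 panels, h=0.4500): 2.904011
T(1,1) = 2.904011 + (2.904011 − 3.345615)/3 = 2.756810

2.7568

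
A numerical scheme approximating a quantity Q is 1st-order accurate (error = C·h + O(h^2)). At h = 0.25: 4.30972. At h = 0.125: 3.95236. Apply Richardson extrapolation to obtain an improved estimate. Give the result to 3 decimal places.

The leading error scales as h; refining by a factor of 2 reduces it by 2^1 = 2.
Extrapolated value = (2·A(h/2) − A(h)) / (2 − 1)
= (2·3.95236 − 4.30972) / 1
= 3.59500 / 1 = 3.59500

3.595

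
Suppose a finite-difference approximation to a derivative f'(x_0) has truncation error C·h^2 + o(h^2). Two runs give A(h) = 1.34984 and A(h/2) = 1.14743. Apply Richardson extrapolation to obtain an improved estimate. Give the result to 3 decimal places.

The leading error scales as h^2; refining by a factor of 2 reduces it by 2^2 = 4.
Extrapolated value = (4·A(h/2) − A(h)) / (4 − 1)
= (4·1.14743 − 1.34984) / 3
= 3.23988 / 3 = 1.07996

1.080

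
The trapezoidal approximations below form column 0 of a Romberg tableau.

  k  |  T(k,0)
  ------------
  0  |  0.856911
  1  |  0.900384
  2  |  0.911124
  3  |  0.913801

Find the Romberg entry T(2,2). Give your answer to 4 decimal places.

0.9147

T(1,1) = (4·0.900384 − 0.856911) / 3 = 0.914875
T(2,1) = (4·0.911124 − 0.900384) / 3 = 0.914704
T(2,2) = 0.914704 + (0.914704 − 0.914875)/15 = 0.914693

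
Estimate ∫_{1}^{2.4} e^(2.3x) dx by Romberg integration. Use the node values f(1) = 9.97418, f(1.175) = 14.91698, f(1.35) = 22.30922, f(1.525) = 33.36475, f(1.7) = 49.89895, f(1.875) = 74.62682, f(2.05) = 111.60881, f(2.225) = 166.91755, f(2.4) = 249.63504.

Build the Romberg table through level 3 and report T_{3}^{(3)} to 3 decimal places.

T_{0}^{(0)} (trapezoid, 1 panel, h=1.4000): 181.72645
T_{1}^{(0)} (trapezoid, 2 panels, h=0.7000): 125.79249
T_{2}^{(0)} (trapezoid, 4 panels, h=0.3500): 109.76756
T_{3}^{(0)} (trapezoid, 8 panels, h=0.1750): 105.60335
T_{1}^{(1)} = 125.79249 + (125.79249 − 181.72645)/3 = 107.14784
T_{2}^{(1)} = 109.76756 + (109.76756 − 125.79249)/3 = 104.42592
T_{3}^{(1)} = 105.60335 + (105.60335 − 109.76756)/3 = 104.21528
T_{2}^{(2)} = 104.42592 + (104.42592 − 107.14784)/15 = 104.24446
T_{3}^{(2)} = 104.21528 + (104.21528 − 104.42592)/15 = 104.20124
T_{3}^{(3)} = 104.20124 + (104.20124 − 104.24446)/63 = 104.20055

104.201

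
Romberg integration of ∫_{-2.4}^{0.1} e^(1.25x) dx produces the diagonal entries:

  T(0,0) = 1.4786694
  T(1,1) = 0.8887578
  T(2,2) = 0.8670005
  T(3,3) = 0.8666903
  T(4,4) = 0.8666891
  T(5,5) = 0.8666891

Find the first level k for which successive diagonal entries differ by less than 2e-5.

k = 4

|T(1,1) − T(0,0)| = 0.5899116 ≥ 2e-5
|T(2,2) − T(1,1)| = 0.0217573 ≥ 2e-5
|T(3,3) − T(2,2)| = 0.0003102 ≥ 2e-5
|T(4,4) − T(3,3)| = 0.0000012 < 2e-5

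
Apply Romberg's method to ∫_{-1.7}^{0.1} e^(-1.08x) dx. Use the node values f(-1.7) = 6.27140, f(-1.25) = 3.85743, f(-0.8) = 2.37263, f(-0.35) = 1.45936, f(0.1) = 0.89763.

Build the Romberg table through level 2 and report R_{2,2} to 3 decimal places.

4.976

R_{0,0} (trapezoid, 1 panel, h=1.8000): 6.45213
R_{1,0} (trapezoid, 2 panels, h=0.9000): 5.36143
R_{2,0} (trapezoid, 4 panels, h=0.4500): 5.07327
R_{1,1} = 5.36143 + (5.36143 − 6.45213)/3 = 4.99786
R_{2,1} = 5.07327 + (5.07327 − 5.36143)/3 = 4.97722
R_{2,2} = 4.97722 + (4.97722 − 4.99786)/15 = 4.97584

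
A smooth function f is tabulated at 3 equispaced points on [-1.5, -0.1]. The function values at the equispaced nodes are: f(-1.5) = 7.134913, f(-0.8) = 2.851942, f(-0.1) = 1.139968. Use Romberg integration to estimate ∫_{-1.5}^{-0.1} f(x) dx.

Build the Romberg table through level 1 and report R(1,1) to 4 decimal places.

4.5926

R(0,0) (trapezoid, 1 panel, h=1.4000): 5.792417
R(1,0) (trapezoid, 2 panels, h=0.7000): 4.892568
R(1,1) = 4.892568 + (4.892568 − 5.792417)/3 = 4.592618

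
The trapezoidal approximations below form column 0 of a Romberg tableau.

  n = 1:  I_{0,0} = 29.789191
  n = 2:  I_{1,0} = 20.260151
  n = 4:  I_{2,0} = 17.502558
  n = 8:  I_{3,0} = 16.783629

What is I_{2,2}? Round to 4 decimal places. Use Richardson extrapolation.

16.5500

Richardson extrapolation on the trapezoidal column (denominator 4−1=3):
I_{1,1} = (4·20.260151 − 29.789191) / 3 = 17.083804
I_{2,1} = 17.502558 + (17.502558 − 20.260151)/3 = 16.583360
I_{2,2} = 16.583360 + (16.583360 − 17.083804)/15 = 16.549997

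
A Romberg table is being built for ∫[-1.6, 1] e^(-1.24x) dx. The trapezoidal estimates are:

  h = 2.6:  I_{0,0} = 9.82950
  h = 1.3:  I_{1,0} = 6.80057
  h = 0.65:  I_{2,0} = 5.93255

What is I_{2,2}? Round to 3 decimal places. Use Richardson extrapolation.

I_{1,1} = 6.80057 + (6.80057 − 9.82950)/3 = 5.79093
I_{2,1} = (4·5.93255 − 6.80057) / 3 = 5.64321
I_{2,2} = 5.64321 + (5.64321 − 5.79093)/15 = 5.63336

5.633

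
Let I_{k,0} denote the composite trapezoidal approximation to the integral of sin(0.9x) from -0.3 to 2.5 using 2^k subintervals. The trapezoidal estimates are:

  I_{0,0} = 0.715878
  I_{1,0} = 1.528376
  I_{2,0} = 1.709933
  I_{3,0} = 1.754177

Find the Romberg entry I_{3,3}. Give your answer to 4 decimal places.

1.7688

Richardson extrapolation on the trapezoidal column (denominator 4−1=3):
I_{1,1} = 1.528376 + (1.528376 − 0.715878)/3 = 1.799209
I_{2,1} = (4·1.709933 − 1.528376) / 3 = 1.770452
I_{3,1} = (4·1.754177 − 1.709933) / 3 = 1.768925
I_{2,2} = 1.770452 + (1.770452 − 1.799209)/15 = 1.768535
I_{3,2} = 1.768925 + (1.768925 − 1.770452)/15 = 1.768823
I_{3,3} = 1.768823 + (1.768823 − 1.768535)/63 = 1.768828
(Column j=1 coincides with Simpson's rule on the same nodes.)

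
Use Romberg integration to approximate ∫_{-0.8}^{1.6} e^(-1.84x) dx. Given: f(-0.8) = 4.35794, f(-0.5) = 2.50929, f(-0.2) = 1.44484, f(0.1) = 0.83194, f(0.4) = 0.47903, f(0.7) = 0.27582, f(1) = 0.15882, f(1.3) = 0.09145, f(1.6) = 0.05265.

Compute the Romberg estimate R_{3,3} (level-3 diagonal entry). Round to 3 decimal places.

R_{0,0} (trapezoid, 1 panel, h=2.4000): 5.29271
R_{1,0} (trapezoid, 2 panels, h=1.2000): 3.22119
R_{2,0} (trapezoid, 4 panels, h=0.6000): 2.57279
R_{3,0} (trapezoid, 8 panels, h=0.3000): 2.39895
R_{1,1} = 3.22119 + (3.22119 − 5.29271)/3 = 2.53068
R_{2,1} = 2.57279 + (2.57279 − 3.22119)/3 = 2.35666
R_{3,1} = 2.39895 + (2.39895 − 2.57279)/3 = 2.34100
R_{2,2} = 2.35666 + (2.35666 − 2.53068)/15 = 2.34506
R_{3,2} = 2.34100 + (2.34100 − 2.35666)/15 = 2.33996
R_{3,3} = 2.33996 + (2.33996 − 2.34506)/63 = 2.33988

2.340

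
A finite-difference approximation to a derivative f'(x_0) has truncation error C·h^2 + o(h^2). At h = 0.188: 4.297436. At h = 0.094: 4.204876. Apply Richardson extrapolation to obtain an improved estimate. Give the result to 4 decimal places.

4.1740

The leading error scales as h^2; refining by a factor of 2 reduces it by 2^2 = 4.
Extrapolated value = (4·A(h/2) − A(h)) / (4 − 1)
= (4·4.204876 − 4.297436) / 3
= 12.522068 / 3 = 4.174023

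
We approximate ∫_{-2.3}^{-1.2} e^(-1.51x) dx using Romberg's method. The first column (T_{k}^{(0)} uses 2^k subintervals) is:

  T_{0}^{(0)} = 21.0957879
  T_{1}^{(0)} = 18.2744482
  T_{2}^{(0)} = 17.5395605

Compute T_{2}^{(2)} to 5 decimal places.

T_{1}^{(1)} = (4·18.2744482 − 21.0957879) / 3 = 17.3340016
T_{2}^{(1)} = 17.5395605 + (17.5395605 − 18.2744482)/3 = 17.2945979
T_{2}^{(2)} = 17.2945979 + (17.2945979 − 17.3340016)/15 = 17.2919710

17.29197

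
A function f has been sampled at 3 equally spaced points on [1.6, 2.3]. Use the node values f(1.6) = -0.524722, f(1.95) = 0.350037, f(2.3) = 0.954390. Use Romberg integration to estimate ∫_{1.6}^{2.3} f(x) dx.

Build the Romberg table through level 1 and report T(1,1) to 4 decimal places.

0.2135

T(0,0) (trapezoid, 1 panel, h=0.7000): 0.150384
T(1,0) (trapezoid, 2 panels, h=0.3500): 0.197705
T(1,1) = 0.197705 + (0.197705 − 0.150384)/3 = 0.213479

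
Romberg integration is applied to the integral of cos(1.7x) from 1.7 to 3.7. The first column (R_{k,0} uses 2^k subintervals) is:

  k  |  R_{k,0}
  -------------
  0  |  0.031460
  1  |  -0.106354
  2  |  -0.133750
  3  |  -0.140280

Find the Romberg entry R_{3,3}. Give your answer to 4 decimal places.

R_{1,1} = -0.106354 + (-0.106354 − 0.031460)/3 = -0.152292
R_{2,1} = (4·(-0.133750) − (-0.106354)) / 3 = -0.142882
R_{3,1} = -0.140280 + (-0.140280 − (-0.133750))/3 = -0.142457
R_{2,2} = -0.142882 + (-0.142882 − (-0.152292))/15 = -0.142255
R_{3,2} = -0.142457 + (-0.142457 − (-0.142882))/15 = -0.142429
R_{3,3} = -0.142429 + (-0.142429 − (-0.142255))/63 = -0.142432
(Column j=1 coincides with Simpson's rule on the same nodes.)

-0.1424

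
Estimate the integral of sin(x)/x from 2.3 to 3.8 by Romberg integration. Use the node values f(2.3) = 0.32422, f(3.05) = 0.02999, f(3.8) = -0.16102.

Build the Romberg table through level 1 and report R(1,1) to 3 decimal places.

R(0,0) (trapezoid, 1 panel, h=1.5000): 0.12240
R(1,0) (trapezoid, 2 panels, h=0.7500): 0.08369
R(1,1) = 0.08369 + (0.08369 − 0.12240)/3 = 0.07079

0.071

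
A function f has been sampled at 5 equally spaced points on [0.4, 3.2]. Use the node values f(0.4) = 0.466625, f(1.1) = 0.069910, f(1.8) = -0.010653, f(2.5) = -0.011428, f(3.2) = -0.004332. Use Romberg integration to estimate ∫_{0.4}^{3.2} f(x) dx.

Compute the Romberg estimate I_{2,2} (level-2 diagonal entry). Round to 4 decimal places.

0.1549

I_{0,0} (trapezoid, 1 panel, h=2.8000): 0.647210
I_{1,0} (trapezoid, 2 panels, h=1.4000): 0.308691
I_{2,0} (trapezoid, 4 panels, h=0.7000): 0.195283
I_{1,1} = 0.308691 + (0.308691 − 0.647210)/3 = 0.195851
I_{2,1} = 0.195283 + (0.195283 − 0.308691)/3 = 0.157480
I_{2,2} = 0.157480 + (0.157480 − 0.195851)/15 = 0.154922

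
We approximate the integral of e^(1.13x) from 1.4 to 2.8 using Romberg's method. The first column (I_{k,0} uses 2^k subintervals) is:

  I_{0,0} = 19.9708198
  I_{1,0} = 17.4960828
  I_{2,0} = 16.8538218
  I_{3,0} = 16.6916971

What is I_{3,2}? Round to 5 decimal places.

16.63752

Richardson extrapolation on the trapezoidal column (denominator 4−1=3):
I_{2,1} = 16.8538218 + (16.8538218 − 17.4960828)/3 = 16.6397348
I_{3,1} = 16.6916971 + (16.6916971 − 16.8538218)/3 = 16.6376555
I_{3,2} = (16·16.6376555 − 16.6397348) / 15 = 16.6375169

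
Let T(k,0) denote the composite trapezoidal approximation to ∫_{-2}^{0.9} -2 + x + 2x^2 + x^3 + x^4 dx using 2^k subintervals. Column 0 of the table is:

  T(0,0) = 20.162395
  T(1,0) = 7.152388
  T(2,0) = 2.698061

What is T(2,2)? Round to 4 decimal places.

Richardson extrapolation on the trapezoidal column (denominator 4−1=3):
T(1,1) = (4·7.152388 − 20.162395) / 3 = 2.815719
T(2,1) = (4·2.698061 − 7.152388) / 3 = 1.213285
T(2,2) = (16·1.213285 − 2.815719) / 15 = 1.106456

1.1065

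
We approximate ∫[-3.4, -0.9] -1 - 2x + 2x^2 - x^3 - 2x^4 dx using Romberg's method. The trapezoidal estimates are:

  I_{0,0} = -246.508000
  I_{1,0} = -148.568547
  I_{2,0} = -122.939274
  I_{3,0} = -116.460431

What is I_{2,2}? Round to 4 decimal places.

Richardson extrapolation on the trapezoidal column (denominator 4−1=3):
I_{1,1} = -148.568547 + (-148.568547 − (-246.508000))/3 = -115.922063
I_{2,1} = (4·(-122.939274) − (-148.568547)) / 3 = -114.396183
I_{2,2} = -114.396183 + (-114.396183 − (-115.922063))/15 = -114.294458

-114.2945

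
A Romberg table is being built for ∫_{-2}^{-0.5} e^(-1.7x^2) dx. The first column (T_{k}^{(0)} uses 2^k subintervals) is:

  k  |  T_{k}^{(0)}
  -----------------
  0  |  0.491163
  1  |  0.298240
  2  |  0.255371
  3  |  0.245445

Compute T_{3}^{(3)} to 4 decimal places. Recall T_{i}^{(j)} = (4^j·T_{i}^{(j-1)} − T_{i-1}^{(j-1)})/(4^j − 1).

0.2422

Richardson extrapolation on the trapezoidal column (denominator 4−1=3):
T_{1}^{(1)} = 0.298240 + (0.298240 − 0.491163)/3 = 0.233932
T_{2}^{(1)} = (4·0.255371 − 0.298240) / 3 = 0.241081
T_{3}^{(1)} = (4·0.245445 − 0.255371) / 3 = 0.242136
T_{2}^{(2)} = 0.241081 + (0.241081 − 0.233932)/15 = 0.241558
T_{3}^{(2)} = 0.242136 + (0.242136 − 0.241081)/15 = 0.242206
T_{3}^{(3)} = 0.242206 + (0.242206 − 0.241558)/63 = 0.242216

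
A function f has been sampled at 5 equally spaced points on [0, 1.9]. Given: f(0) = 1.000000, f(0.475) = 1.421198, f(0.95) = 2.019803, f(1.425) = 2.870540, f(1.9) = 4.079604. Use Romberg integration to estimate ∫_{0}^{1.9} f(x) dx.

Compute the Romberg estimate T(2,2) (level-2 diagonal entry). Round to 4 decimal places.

T(0,0) (trapezoid, 1 panel, h=1.9000): 4.825624
T(1,0) (trapezoid, 2 panels, h=0.9500): 4.331625
T(2,0) (trapezoid, 4 panels, h=0.4750): 4.204388
T(1,1) = 4.331625 + (4.331625 − 4.825624)/3 = 4.166959
T(2,1) = 4.204388 + (4.204388 − 4.331625)/3 = 4.161976
T(2,2) = 4.161976 + (4.161976 − 4.166959)/15 = 4.161644

4.1616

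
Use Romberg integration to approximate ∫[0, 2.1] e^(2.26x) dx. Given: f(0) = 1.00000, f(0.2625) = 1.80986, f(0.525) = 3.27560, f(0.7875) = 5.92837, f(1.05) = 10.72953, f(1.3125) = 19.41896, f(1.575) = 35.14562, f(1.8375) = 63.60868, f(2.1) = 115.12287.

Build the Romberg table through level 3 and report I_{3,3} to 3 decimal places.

50.498

I_{0,0} (trapezoid, 1 panel, h=2.1000): 121.92901
I_{1,0} (trapezoid, 2 panels, h=1.0500): 72.23051
I_{2,0} (trapezoid, 4 panels, h=0.5250): 56.28640
I_{3,0} (trapezoid, 8 panels, h=0.2625): 51.96924
I_{1,1} = 72.23051 + (72.23051 − 121.92901)/3 = 55.66434
I_{2,1} = 56.28640 + (56.28640 − 72.23051)/3 = 50.97170
I_{3,1} = 51.96924 + (51.96924 − 56.28640)/3 = 50.53019
I_{2,2} = 50.97170 + (50.97170 − 55.66434)/15 = 50.65886
I_{3,2} = 50.53019 + (50.53019 − 50.97170)/15 = 50.50076
I_{3,3} = 50.50076 + (50.50076 − 50.65886)/63 = 50.49825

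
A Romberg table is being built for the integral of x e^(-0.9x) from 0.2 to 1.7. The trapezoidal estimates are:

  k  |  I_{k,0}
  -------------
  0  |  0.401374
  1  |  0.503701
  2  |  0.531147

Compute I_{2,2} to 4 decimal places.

0.5405

I_{1,1} = (4·0.503701 − 0.401374) / 3 = 0.537810
I_{2,1} = 0.531147 + (0.531147 − 0.503701)/3 = 0.540296
I_{2,2} = 0.540296 + (0.540296 − 0.537810)/15 = 0.540462
(Column j=1 coincides with Simpson's rule on the same nodes.)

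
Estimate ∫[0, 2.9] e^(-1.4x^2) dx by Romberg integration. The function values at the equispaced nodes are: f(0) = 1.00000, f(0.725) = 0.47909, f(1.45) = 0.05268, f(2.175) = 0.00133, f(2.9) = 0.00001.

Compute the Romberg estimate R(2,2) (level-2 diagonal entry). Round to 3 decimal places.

R(0,0) (trapezoid, 1 panel, h=2.9000): 1.45001
R(1,0) (trapezoid, 2 panels, h=1.4500): 0.80139
R(2,0) (trapezoid, 4 panels, h=0.7250): 0.74900
R(1,1) = 0.80139 + (0.80139 − 1.45001)/3 = 0.58518
R(2,1) = 0.74900 + (0.74900 − 0.80139)/3 = 0.73154
R(2,2) = 0.73154 + (0.73154 − 0.58518)/15 = 0.74130

0.741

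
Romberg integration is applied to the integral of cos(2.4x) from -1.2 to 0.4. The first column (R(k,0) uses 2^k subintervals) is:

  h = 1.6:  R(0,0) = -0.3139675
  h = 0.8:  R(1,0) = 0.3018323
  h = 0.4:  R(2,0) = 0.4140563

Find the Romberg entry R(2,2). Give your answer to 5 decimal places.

Richardson extrapolation on the trapezoidal column (denominator 4−1=3):
R(1,1) = 0.3018323 + (0.3018323 − (-0.3139675))/3 = 0.5070989
R(2,1) = 0.4140563 + (0.4140563 − 0.3018323)/3 = 0.4514643
R(2,2) = 0.4514643 + (0.4514643 − 0.5070989)/15 = 0.4477553

0.44776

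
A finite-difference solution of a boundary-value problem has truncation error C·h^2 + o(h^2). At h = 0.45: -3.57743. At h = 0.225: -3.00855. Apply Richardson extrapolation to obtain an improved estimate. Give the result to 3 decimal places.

-2.819

The leading error scales as h^2; refining by a factor of 2 reduces it by 2^2 = 4.
Extrapolated value = (4·A(h/2) − A(h)) / (4 − 1)
= (4·(-3.00855) − (-3.57743)) / 3
= -8.45677 / 3 = -2.81892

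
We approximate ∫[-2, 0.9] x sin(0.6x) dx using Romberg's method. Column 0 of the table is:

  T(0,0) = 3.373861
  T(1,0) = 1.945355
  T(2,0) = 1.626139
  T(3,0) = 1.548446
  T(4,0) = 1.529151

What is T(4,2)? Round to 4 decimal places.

Richardson extrapolation on the trapezoidal column (denominator 4−1=3):
T(3,1) = 1.548446 + (1.548446 − 1.626139)/3 = 1.522548
T(4,1) = 1.529151 + (1.529151 − 1.548446)/3 = 1.522719
T(4,2) = 1.522719 + (1.522719 − 1.522548)/15 = 1.522730

1.5227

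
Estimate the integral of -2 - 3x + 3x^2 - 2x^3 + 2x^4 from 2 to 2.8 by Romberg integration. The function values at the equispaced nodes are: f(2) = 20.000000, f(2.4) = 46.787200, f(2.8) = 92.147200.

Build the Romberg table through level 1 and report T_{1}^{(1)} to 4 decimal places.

39.9061

T_{0}^{(0)} (trapezoid, 1 panel, h=0.8000): 44.858880
T_{1}^{(0)} (trapezoid, 2 panels, h=0.4000): 41.144320
T_{1}^{(1)} = 41.144320 + (41.144320 − 44.858880)/3 = 39.906133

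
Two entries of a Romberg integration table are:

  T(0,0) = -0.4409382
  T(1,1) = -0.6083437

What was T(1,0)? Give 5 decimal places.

From T(1,1) = (4·T(1,0) − T(0,0))/3, solve for T(1,0):
4·T(1,0) = 3·(-0.6083437) + (-0.4409382) = -2.2659693
T(1,0) = -0.5664923

-0.56649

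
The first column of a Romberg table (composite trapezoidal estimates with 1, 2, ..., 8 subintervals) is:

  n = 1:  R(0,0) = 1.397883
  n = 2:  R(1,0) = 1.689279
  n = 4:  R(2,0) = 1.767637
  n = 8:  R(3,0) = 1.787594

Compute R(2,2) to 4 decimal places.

1.7942

Richardson extrapolation on the trapezoidal column (denominator 4−1=3):
R(1,1) = (4·1.689279 − 1.397883) / 3 = 1.786411
R(2,1) = 1.767637 + (1.767637 − 1.689279)/3 = 1.793756
R(2,2) = 1.793756 + (1.793756 − 1.786411)/15 = 1.794246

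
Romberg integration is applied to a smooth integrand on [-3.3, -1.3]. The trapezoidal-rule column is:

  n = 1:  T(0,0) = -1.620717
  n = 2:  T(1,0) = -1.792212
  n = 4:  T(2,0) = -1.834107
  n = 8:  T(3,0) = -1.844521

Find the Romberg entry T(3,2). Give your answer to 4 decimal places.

-1.8480

Richardson extrapolation on the trapezoidal column (denominator 4−1=3):
T(2,1) = -1.834107 + (-1.834107 − (-1.792212))/3 = -1.848072
T(3,1) = -1.844521 + (-1.844521 − (-1.834107))/3 = -1.847992
T(3,2) = -1.847992 + (-1.847992 − (-1.848072))/15 = -1.847987
(Column j=1 coincides with Simpson's rule on the same nodes.)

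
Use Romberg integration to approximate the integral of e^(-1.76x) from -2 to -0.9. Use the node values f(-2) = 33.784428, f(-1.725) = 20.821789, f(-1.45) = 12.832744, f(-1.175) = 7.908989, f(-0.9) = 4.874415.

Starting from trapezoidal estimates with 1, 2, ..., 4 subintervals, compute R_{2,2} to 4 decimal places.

16.4265

R_{0,0} (trapezoid, 1 panel, h=1.1000): 21.262364
R_{1,0} (trapezoid, 2 panels, h=0.5500): 17.689191
R_{2,0} (trapezoid, 4 panels, h=0.2750): 16.745559
R_{1,1} = 17.689191 + (17.689191 − 21.262364)/3 = 16.498133
R_{2,1} = 16.745559 + (16.745559 − 17.689191)/3 = 16.431015
R_{2,2} = 16.431015 + (16.431015 − 16.498133)/15 = 16.426540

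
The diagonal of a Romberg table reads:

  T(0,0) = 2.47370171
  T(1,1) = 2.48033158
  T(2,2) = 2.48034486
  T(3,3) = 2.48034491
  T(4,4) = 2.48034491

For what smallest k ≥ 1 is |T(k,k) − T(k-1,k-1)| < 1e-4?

|T(1,1) − T(0,0)| = 0.00662987 ≥ 1e-4
|T(2,2) − T(1,1)| = 0.00001328 < 1e-4

k = 2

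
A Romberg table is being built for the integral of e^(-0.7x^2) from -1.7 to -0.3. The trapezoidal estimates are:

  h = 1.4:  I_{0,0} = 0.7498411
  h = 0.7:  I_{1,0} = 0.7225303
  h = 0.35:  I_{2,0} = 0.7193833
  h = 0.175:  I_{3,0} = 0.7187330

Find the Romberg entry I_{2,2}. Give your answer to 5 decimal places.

Richardson extrapolation on the trapezoidal column (denominator 4−1=3):
I_{1,1} = 0.7225303 + (0.7225303 − 0.7498411)/3 = 0.7134267
I_{2,1} = 0.7193833 + (0.7193833 − 0.7225303)/3 = 0.7183343
I_{2,2} = (16·0.7183343 − 0.7134267) / 15 = 0.7186615

0.71866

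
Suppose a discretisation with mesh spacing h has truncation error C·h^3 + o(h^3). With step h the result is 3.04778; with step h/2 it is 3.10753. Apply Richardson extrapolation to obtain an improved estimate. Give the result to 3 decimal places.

3.116

The leading error scales as h^3; refining by a factor of 2 reduces it by 2^3 = 8.
Extrapolated value = (8·A(h/2) − A(h)) / (8 − 1)
= (8·3.10753 − 3.04778) / 7
= 21.81246 / 7 = 3.11607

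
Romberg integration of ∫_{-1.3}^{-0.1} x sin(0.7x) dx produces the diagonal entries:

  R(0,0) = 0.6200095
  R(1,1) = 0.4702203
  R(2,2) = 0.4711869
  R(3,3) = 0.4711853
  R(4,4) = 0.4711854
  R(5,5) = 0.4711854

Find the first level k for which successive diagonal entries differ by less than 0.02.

k = 2

|R(1,1) − R(0,0)| = 0.1497892 ≥ 0.02
|R(2,2) − R(1,1)| = 0.0009666 < 0.02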